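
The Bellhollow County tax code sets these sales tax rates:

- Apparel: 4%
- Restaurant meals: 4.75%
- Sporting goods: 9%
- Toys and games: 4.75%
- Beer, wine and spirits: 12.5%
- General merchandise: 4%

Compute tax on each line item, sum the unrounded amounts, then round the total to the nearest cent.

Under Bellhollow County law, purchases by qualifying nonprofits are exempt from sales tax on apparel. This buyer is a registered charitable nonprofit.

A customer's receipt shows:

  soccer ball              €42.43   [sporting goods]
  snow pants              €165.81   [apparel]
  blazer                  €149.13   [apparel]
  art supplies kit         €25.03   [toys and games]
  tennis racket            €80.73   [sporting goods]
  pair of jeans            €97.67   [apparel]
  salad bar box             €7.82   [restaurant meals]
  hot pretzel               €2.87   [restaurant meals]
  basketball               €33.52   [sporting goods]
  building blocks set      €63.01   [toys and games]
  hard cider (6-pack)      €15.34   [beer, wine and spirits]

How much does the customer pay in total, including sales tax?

€704.07

Soccer ball €42.43: sporting goods → 9% → €3.8187
Snow pants €165.81: apparel, buyer-exempt → 0% → €0.00
Blazer €149.13: apparel, buyer-exempt → 0% → €0.00
Art supplies kit €25.03: toys and games → 4.75% → €1.188925
Tennis racket €80.73: sporting goods → 9% → €7.2657
Pair of jeans €97.67: apparel, buyer-exempt → 0% → €0.00
Salad bar box €7.82: restaurant meals → 4.75% → €0.37145
Hot pretzel €2.87: restaurant meals → 4.75% → €0.136325
Basketball €33.52: sporting goods → 9% → €3.0168
Building blocks set €63.01: toys and games → 4.75% → €2.992975
Hard cider (6-pack) €15.34: beer, wine and spirits → 12.5% → €1.9175
Subtotal = €683.36; unrounded tax = €20.708375 → €20.71; total due = €704.07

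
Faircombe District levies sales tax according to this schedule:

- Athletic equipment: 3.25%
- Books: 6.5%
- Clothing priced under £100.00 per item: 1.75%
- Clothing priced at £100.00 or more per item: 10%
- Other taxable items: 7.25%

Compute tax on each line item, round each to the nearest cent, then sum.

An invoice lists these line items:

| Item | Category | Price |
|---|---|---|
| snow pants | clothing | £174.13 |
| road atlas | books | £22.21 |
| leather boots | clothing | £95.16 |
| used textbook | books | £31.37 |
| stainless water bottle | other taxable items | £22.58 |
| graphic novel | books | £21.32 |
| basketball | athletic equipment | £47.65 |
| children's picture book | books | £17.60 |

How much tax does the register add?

Snow pants £174.13: clothing, £100.00 or more → 10% → £17.41
Road atlas £22.21: books → 6.5% → £1.44
Leather boots £95.16: clothing, under £100.00 → 1.75% → £1.67
Used textbook £31.37: books → 6.5% → £2.04
Stainless water bottle £22.58: other taxable items → 7.25% → £1.64
Graphic novel £21.32: books → 6.5% → £1.39
Basketball £47.65: athletic equipment → 3.25% → £1.55
Children's picture book £17.60: books → 6.5% → £1.14
Total tax = £17.41 + £1.44 + £1.67 + £2.04 + £1.64 + £1.39 + £1.55 + £1.14 = £28.28

£28.28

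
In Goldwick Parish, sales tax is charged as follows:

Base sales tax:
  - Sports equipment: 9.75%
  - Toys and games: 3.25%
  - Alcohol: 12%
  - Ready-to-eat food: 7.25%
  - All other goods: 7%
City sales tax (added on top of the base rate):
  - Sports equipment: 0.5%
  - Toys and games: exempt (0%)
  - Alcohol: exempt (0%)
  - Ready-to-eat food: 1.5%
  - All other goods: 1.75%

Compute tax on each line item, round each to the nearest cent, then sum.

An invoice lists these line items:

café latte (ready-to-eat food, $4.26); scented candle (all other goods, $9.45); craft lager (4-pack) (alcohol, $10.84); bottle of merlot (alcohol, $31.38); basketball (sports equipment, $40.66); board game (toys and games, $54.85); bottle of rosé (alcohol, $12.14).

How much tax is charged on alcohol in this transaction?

Craft lager (4-pack) $10.84: alcohol → 12% + 0% city = 12% → $1.30
Bottle of merlot $31.38: alcohol → 12% + 0% city = 12% → $3.77
Bottle of rosé $12.14: alcohol → 12% + 0% city = 12% → $1.46
Tax on alcohol = $1.30 + $3.77 + $1.46 = $6.53

$6.53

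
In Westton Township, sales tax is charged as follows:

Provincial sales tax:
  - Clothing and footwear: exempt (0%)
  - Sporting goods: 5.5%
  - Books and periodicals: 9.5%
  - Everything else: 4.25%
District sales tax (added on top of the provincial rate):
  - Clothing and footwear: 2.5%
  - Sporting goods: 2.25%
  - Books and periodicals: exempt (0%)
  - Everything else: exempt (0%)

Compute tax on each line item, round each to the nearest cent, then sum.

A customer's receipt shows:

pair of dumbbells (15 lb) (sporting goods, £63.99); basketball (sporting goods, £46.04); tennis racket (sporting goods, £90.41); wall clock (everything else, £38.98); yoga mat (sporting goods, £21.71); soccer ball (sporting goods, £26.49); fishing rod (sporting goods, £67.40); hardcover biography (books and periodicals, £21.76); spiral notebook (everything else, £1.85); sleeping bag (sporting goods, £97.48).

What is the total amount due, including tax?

Pair of dumbbells (15 lb) £63.99: sporting goods → 5.5% + 2.25% district = 7.75% → £4.96
Basketball £46.04: sporting goods → 5.5% + 2.25% district = 7.75% → £3.57
Tennis racket £90.41: sporting goods → 5.5% + 2.25% district = 7.75% → £7.01
Wall clock £38.98: everything else → 4.25% + 0% district = 4.25% → £1.66
Yoga mat £21.71: sporting goods → 5.5% + 2.25% district = 7.75% → £1.68
Soccer ball £26.49: sporting goods → 5.5% + 2.25% district = 7.75% → £2.05
Fishing rod £67.40: sporting goods → 5.5% + 2.25% district = 7.75% → £5.22
Hardcover biography £21.76: books and periodicals → 9.5% + 0% district = 9.5% → £2.07
Spiral notebook £1.85: everything else → 4.25% + 0% district = 4.25% → £0.08
Sleeping bag £97.48: sporting goods → 5.5% + 2.25% district = 7.75% → £7.55
Subtotal = £476.11; tax = £35.85; total due = £511.96

£511.96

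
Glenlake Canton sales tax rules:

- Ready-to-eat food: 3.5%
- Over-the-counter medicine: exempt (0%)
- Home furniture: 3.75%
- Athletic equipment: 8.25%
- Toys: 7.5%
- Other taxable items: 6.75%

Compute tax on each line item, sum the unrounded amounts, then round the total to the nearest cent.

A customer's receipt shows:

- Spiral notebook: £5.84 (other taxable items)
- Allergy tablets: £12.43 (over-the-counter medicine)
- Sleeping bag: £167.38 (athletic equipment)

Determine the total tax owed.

Spiral notebook £5.84: other taxable items → 6.75% → £0.3942
Allergy tablets £12.43: over-the-counter medicine → 0% → £0.00
Sleeping bag £167.38: athletic equipment → 8.25% → £13.80885
Unrounded tax sum = £14.20305 → £14.20

£14.20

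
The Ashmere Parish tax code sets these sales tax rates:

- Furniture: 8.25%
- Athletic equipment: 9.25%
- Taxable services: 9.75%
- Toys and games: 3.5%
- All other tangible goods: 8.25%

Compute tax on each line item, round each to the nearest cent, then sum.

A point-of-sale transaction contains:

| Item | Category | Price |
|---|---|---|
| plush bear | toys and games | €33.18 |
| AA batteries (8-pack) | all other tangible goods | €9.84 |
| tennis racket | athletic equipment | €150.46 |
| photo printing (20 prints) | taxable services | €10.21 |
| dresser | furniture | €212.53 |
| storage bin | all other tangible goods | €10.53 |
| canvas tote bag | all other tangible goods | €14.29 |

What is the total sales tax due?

Plush bear €33.18: toys and games → 3.5% → €1.16
AA batteries (8-pack) €9.84: all other tangible goods → 8.25% → €0.81
Tennis racket €150.46: athletic equipment → 9.25% → €13.92
Photo printing (20 prints) €10.21: taxable services → 9.75% → €1.00
Dresser €212.53: furniture → 8.25% → €17.53
Storage bin €10.53: all other tangible goods → 8.25% → €0.87
Canvas tote bag €14.29: all other tangible goods → 8.25% → €1.18
Total tax = €1.16 + €0.81 + €13.92 + €1.00 + €17.53 + €0.87 + €1.18 = €36.47

€36.47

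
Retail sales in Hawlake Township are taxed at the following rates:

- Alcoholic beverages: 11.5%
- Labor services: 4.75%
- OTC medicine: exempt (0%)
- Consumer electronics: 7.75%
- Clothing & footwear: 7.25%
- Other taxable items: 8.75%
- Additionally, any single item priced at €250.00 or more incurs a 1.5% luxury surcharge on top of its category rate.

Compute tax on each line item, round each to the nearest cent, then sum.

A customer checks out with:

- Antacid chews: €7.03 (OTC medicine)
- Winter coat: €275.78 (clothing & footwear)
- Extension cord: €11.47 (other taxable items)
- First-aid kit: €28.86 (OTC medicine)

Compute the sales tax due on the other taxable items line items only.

€1.00

Extension cord €11.47: other taxable items → 8.75% → €1.00
Tax on other taxable items = €1.00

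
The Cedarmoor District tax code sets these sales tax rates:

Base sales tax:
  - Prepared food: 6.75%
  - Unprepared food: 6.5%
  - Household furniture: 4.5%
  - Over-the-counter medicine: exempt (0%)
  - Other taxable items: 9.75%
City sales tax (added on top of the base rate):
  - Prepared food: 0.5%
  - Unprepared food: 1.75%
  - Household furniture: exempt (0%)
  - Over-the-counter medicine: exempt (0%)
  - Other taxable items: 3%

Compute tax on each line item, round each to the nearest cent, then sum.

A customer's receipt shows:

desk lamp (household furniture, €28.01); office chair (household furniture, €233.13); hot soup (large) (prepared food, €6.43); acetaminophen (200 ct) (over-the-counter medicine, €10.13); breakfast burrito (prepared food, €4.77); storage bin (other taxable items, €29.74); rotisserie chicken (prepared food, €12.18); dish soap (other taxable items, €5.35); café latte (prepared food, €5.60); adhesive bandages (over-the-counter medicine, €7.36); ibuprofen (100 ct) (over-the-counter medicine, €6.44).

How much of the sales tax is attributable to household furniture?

€11.75

Desk lamp €28.01: household furniture → 4.5% + 0% city = 4.5% → €1.26
Office chair €233.13: household furniture → 4.5% + 0% city = 4.5% → €10.49
Tax on household furniture = €1.26 + €10.49 = €11.75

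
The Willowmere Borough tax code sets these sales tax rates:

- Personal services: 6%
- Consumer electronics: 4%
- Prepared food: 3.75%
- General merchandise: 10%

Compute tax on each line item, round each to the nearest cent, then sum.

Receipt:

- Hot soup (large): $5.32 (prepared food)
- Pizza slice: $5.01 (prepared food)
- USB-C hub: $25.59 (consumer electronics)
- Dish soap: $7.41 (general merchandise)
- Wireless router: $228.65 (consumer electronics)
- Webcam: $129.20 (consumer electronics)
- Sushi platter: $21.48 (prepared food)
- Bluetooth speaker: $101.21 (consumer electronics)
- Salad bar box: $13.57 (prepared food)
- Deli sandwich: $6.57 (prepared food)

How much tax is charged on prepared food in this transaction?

Hot soup (large) $5.32: prepared food → 3.75% → $0.20
Pizza slice $5.01: prepared food → 3.75% → $0.19
Sushi platter $21.48: prepared food → 3.75% → $0.81
Salad bar box $13.57: prepared food → 3.75% → $0.51
Deli sandwich $6.57: prepared food → 3.75% → $0.25
Tax on prepared food = $0.20 + $0.19 + $0.81 + $0.51 + $0.25 = $1.96

$1.96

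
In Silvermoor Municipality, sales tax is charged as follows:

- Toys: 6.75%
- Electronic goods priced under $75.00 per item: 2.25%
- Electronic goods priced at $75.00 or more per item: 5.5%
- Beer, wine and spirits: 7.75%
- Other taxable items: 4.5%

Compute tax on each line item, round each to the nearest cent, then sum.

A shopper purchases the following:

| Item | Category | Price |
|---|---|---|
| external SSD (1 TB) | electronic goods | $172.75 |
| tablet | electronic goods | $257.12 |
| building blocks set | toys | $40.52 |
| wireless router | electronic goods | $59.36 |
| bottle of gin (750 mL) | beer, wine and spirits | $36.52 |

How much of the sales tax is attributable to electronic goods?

$24.98

External SSD (1 TB) $172.75: electronic goods, $75.00 or more → 5.5% → $9.50
Tablet $257.12: electronic goods, $75.00 or more → 5.5% → $14.14
Wireless router $59.36: electronic goods, under $75.00 → 2.25% → $1.34
Tax on electronic goods = $9.50 + $14.14 + $1.34 = $24.98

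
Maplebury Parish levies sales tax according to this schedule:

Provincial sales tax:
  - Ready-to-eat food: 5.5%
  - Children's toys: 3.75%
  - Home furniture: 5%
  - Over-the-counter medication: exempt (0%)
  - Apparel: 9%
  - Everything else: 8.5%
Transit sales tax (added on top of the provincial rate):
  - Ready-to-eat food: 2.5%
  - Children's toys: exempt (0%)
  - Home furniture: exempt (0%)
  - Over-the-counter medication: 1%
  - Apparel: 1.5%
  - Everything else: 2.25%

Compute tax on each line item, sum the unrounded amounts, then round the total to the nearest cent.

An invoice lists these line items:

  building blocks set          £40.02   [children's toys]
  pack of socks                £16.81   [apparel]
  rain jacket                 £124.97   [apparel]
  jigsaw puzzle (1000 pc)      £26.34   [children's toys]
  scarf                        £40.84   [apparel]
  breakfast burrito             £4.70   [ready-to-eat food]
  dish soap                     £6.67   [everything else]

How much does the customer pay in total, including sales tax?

£283.11

Building blocks set £40.02: children's toys → 3.75% + 0% transit = 3.75% → £1.50075
Pack of socks £16.81: apparel → 9% + 1.5% transit = 10.5% → £1.76505
Rain jacket £124.97: apparel → 9% + 1.5% transit = 10.5% → £13.12185
Jigsaw puzzle (1000 pc) £26.34: children's toys → 3.75% + 0% transit = 3.75% → £0.98775
Scarf £40.84: apparel → 9% + 1.5% transit = 10.5% → £4.2882
Breakfast burrito £4.70: ready-to-eat food → 5.5% + 2.5% transit = 8% → £0.376
Dish soap £6.67: everything else → 8.5% + 2.25% transit = 10.75% → £0.717025
Subtotal = £260.35; unrounded tax = £22.756625 → £22.76; total due = £283.11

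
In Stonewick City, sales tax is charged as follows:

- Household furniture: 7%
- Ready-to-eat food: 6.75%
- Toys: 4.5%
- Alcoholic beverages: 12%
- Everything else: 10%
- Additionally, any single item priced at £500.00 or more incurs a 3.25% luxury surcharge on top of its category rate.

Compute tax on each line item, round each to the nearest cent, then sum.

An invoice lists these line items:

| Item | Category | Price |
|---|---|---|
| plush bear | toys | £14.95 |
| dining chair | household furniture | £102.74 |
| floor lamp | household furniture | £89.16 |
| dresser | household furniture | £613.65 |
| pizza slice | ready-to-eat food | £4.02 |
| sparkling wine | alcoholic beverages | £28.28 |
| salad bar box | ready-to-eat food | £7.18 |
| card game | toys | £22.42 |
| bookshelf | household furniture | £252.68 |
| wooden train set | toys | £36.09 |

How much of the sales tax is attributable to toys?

Plush bear £14.95: toys → 4.5% → £0.67
Card game £22.42: toys → 4.5% → £1.01
Wooden train set £36.09: toys → 4.5% → £1.62
Tax on toys = £0.67 + £1.01 + £1.62 = £3.30

£3.30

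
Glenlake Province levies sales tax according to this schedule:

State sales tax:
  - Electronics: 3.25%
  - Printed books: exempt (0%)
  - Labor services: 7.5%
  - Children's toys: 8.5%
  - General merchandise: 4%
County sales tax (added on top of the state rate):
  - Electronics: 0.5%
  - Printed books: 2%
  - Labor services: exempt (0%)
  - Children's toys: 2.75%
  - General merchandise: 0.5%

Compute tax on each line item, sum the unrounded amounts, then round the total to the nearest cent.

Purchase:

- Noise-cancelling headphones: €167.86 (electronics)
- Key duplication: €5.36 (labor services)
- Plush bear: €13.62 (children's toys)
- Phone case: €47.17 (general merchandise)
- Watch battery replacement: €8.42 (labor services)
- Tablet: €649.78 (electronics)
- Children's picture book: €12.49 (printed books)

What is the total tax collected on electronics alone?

€30.66

Noise-cancelling headphones €167.86: electronics → 3.25% + 0.5% county = 3.75% → €6.29475
Tablet €649.78: electronics → 3.25% + 0.5% county = 3.75% → €24.36675
Tax on electronics: unrounded sum = €30.6615 → €30.66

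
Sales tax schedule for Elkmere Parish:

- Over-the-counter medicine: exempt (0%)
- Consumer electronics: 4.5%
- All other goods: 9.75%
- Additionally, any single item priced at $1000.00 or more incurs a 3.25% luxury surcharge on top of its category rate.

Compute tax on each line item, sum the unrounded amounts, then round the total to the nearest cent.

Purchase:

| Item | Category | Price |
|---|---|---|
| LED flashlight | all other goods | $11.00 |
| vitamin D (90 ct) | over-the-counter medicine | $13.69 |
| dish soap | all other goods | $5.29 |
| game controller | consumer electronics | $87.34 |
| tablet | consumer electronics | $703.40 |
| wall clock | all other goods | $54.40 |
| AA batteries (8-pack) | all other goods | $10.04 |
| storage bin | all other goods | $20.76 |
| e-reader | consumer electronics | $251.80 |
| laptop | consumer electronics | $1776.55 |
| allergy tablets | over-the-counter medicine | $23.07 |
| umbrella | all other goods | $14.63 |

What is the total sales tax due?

LED flashlight $11.00: all other goods → 9.75% → $1.0725
Vitamin D (90 ct) $13.69: over-the-counter medicine → 0% → $0.00
Dish soap $5.29: all other goods → 9.75% → $0.515775
Game controller $87.34: consumer electronics → 4.5% → $3.9303
Tablet $703.40: consumer electronics → 4.5% → $31.653
Wall clock $54.40: all other goods → 9.75% → $5.304
AA batteries (8-pack) $10.04: all other goods → 9.75% → $0.9789
Storage bin $20.76: all other goods → 9.75% → $2.0241
E-reader $251.80: consumer electronics → 4.5% → $11.331
Laptop $1776.55: consumer electronics → 4.5% + 3.25% surcharge = 7.75% → $137.682625
Allergy tablets $23.07: over-the-counter medicine → 0% → $0.00
Umbrella $14.63: all other goods → 9.75% → $1.426425
Unrounded tax sum = $195.918625 → $195.92

$195.92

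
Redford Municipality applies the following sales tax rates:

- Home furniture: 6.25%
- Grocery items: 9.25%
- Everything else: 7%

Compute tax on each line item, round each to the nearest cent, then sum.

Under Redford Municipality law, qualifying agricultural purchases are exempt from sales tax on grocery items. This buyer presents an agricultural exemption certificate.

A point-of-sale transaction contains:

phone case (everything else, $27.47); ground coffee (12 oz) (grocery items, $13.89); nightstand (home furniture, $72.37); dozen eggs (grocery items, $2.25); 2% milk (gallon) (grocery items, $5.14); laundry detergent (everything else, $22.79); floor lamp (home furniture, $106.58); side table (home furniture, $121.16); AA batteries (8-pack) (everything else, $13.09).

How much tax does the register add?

$23.19

Phone case $27.47: everything else → 7% → $1.92
Ground coffee (12 oz) $13.89: grocery items, buyer-exempt → 0% → $0.00
Nightstand $72.37: home furniture → 6.25% → $4.52
Dozen eggs $2.25: grocery items, buyer-exempt → 0% → $0.00
2% milk (gallon) $5.14: grocery items, buyer-exempt → 0% → $0.00
Laundry detergent $22.79: everything else → 7% → $1.60
Floor lamp $106.58: home furniture → 6.25% → $6.66
Side table $121.16: home furniture → 6.25% → $7.57
AA batteries (8-pack) $13.09: everything else → 7% → $0.92
Total tax = $1.92 + $4.52 + $1.60 + $6.66 + $7.57 + $0.92 = $23.19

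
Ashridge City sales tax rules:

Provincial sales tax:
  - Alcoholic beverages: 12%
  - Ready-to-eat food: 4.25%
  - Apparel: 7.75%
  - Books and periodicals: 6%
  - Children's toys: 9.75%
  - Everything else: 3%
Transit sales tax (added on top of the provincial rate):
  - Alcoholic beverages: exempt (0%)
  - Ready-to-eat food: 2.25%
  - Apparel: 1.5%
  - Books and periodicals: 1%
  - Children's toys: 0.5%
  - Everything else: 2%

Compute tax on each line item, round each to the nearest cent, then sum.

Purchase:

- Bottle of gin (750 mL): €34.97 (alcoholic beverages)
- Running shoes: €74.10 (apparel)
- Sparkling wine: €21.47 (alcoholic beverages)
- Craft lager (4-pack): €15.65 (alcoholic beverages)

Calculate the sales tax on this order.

€15.51

Bottle of gin (750 mL) €34.97: alcoholic beverages → 12% + 0% transit = 12% → €4.20
Running shoes €74.10: apparel → 7.75% + 1.5% transit = 9.25% → €6.85
Sparkling wine €21.47: alcoholic beverages → 12% + 0% transit = 12% → €2.58
Craft lager (4-pack) €15.65: alcoholic beverages → 12% + 0% transit = 12% → €1.88
Total tax = €4.20 + €6.85 + €2.58 + €1.88 = €15.51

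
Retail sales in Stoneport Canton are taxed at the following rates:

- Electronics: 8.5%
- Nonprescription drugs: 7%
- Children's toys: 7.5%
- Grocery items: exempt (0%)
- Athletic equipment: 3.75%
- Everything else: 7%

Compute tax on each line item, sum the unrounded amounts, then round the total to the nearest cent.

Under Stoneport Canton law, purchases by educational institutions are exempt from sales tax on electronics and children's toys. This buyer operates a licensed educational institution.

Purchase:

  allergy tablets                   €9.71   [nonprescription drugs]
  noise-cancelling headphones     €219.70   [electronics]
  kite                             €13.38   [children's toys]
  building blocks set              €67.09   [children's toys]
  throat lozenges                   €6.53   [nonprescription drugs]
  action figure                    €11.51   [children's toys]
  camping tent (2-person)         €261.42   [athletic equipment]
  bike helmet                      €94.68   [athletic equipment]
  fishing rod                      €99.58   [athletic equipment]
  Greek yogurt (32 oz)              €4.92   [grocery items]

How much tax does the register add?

Allergy tablets €9.71: nonprescription drugs → 7% → €0.6797
Noise-cancelling headphones €219.70: electronics, buyer-exempt → 0% → €0.00
Kite €13.38: children's toys, buyer-exempt → 0% → €0.00
Building blocks set €67.09: children's toys, buyer-exempt → 0% → €0.00
Throat lozenges €6.53: nonprescription drugs → 7% → €0.4571
Action figure €11.51: children's toys, buyer-exempt → 0% → €0.00
Camping tent (2-person) €261.42: athletic equipment → 3.75% → €9.80325
Bike helmet €94.68: athletic equipment → 3.75% → €3.5505
Fishing rod €99.58: athletic equipment → 3.75% → €3.73425
Greek yogurt (32 oz) €4.92: grocery items → 0% → €0.00
Unrounded tax sum = €18.2248 → €18.22

€18.22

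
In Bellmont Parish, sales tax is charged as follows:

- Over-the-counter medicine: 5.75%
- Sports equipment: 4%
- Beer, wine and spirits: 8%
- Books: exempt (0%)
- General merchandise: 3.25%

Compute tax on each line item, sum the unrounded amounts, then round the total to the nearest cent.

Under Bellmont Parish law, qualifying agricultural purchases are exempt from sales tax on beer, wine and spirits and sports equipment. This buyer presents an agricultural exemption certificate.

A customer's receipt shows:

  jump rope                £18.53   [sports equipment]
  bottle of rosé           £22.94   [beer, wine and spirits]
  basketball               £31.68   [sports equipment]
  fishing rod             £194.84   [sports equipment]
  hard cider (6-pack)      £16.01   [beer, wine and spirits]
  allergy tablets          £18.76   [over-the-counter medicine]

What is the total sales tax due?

Jump rope £18.53: sports equipment, buyer-exempt → 0% → £0.00
Bottle of rosé £22.94: beer, wine and spirits, buyer-exempt → 0% → £0.00
Basketball £31.68: sports equipment, buyer-exempt → 0% → £0.00
Fishing rod £194.84: sports equipment, buyer-exempt → 0% → £0.00
Hard cider (6-pack) £16.01: beer, wine and spirits, buyer-exempt → 0% → £0.00
Allergy tablets £18.76: over-the-counter medicine → 5.75% → £1.0787
Unrounded tax sum = £1.0787 → £1.08

£1.08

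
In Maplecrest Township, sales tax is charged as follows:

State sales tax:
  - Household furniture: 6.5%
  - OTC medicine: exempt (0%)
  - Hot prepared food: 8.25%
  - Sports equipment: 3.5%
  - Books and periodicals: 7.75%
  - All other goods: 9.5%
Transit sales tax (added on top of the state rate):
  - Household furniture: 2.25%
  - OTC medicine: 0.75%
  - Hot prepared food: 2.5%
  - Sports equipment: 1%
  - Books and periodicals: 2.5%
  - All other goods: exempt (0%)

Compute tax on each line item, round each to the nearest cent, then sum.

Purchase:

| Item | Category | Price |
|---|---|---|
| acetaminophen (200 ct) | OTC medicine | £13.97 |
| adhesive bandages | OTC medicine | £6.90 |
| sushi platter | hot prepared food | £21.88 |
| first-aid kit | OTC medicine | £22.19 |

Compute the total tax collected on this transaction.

Acetaminophen (200 ct) £13.97: OTC medicine → 0% + 0.75% transit = 0.75% → £0.10
Adhesive bandages £6.90: OTC medicine → 0% + 0.75% transit = 0.75% → £0.05
Sushi platter £21.88: hot prepared food → 8.25% + 2.5% transit = 10.75% → £2.35
First-aid kit £22.19: OTC medicine → 0% + 0.75% transit = 0.75% → £0.17
Total tax = £0.10 + £0.05 + £2.35 + £0.17 = £2.67

£2.67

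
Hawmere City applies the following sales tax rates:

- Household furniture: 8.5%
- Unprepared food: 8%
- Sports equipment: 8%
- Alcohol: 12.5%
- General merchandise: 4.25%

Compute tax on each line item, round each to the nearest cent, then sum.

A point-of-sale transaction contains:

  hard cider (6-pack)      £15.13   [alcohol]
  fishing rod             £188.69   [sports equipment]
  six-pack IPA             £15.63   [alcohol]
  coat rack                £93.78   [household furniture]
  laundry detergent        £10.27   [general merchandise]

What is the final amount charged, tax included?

Hard cider (6-pack) £15.13: alcohol → 12.5% → £1.89
Fishing rod £188.69: sports equipment → 8% → £15.10
Six-pack IPA £15.63: alcohol → 12.5% → £1.95
Coat rack £93.78: household furniture → 8.5% → £7.97
Laundry detergent £10.27: general merchandise → 4.25% → £0.44
Subtotal = £323.50; tax = £27.35; total due = £350.85

£350.85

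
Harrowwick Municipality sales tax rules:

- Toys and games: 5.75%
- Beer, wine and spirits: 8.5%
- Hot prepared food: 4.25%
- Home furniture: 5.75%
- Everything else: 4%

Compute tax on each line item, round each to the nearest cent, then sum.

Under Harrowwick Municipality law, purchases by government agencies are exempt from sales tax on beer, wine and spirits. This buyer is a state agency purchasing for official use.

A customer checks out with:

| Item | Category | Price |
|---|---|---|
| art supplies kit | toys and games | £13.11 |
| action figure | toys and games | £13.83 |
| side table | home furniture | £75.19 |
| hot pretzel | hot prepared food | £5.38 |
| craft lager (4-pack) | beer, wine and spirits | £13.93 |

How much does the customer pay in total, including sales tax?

Art supplies kit £13.11: toys and games → 5.75% → £0.75
Action figure £13.83: toys and games → 5.75% → £0.80
Side table £75.19: home furniture → 5.75% → £4.32
Hot pretzel £5.38: hot prepared food → 4.25% → £0.23
Craft lager (4-pack) £13.93: beer, wine and spirits, buyer-exempt → 0% → £0.00
Subtotal = £121.44; tax = £6.10; total due = £127.54

£127.54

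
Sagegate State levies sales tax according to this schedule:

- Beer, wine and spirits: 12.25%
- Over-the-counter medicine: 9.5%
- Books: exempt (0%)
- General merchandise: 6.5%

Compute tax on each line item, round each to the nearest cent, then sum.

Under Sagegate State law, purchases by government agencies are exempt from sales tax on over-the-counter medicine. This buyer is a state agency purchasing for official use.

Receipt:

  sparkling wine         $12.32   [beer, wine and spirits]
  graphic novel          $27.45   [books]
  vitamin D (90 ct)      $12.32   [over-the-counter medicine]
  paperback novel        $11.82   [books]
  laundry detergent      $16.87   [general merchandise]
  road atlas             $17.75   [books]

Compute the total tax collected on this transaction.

$2.61

Sparkling wine $12.32: beer, wine and spirits → 12.25% → $1.51
Graphic novel $27.45: books → 0% → $0.00
Vitamin D (90 ct) $12.32: over-the-counter medicine, buyer-exempt → 0% → $0.00
Paperback novel $11.82: books → 0% → $0.00
Laundry detergent $16.87: general merchandise → 6.5% → $1.10
Road atlas $17.75: books → 0% → $0.00
Total tax = $1.51 + $1.10 = $2.61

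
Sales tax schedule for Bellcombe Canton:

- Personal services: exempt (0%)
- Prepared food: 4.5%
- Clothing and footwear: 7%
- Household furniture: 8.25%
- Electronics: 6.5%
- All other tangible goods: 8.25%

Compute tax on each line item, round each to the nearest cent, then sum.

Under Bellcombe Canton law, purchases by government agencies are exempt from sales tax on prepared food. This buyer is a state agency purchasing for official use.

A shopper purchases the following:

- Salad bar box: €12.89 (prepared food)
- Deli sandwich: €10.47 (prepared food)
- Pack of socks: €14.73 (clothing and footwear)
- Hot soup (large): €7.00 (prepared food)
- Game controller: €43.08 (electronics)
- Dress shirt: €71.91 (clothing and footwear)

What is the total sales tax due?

Salad bar box €12.89: prepared food, buyer-exempt → 0% → €0.00
Deli sandwich €10.47: prepared food, buyer-exempt → 0% → €0.00
Pack of socks €14.73: clothing and footwear → 7% → €1.03
Hot soup (large) €7.00: prepared food, buyer-exempt → 0% → €0.00
Game controller €43.08: electronics → 6.5% → €2.80
Dress shirt €71.91: clothing and footwear → 7% → €5.03
Total tax = €1.03 + €2.80 + €5.03 = €8.86

€8.86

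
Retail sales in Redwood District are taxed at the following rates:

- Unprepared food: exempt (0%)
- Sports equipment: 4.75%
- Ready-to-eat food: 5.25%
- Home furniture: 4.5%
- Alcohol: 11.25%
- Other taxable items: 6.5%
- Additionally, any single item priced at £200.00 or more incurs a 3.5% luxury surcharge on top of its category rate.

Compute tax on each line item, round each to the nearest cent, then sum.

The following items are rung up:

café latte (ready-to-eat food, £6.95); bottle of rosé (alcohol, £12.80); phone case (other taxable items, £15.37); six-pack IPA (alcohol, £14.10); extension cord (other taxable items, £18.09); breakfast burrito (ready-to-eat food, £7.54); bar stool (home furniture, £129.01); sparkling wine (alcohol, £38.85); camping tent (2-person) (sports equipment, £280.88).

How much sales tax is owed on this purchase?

£39.32

Café latte £6.95: ready-to-eat food → 5.25% → £0.36
Bottle of rosé £12.80: alcohol → 11.25% → £1.44
Phone case £15.37: other taxable items → 6.5% → £1.00
Six-pack IPA £14.10: alcohol → 11.25% → £1.59
Extension cord £18.09: other taxable items → 6.5% → £1.18
Breakfast burrito £7.54: ready-to-eat food → 5.25% → £0.40
Bar stool £129.01: home furniture → 4.5% → £5.81
Sparkling wine £38.85: alcohol → 11.25% → £4.37
Camping tent (2-person) £280.88: sports equipment → 4.75% + 3.5% surcharge = 8.25% → £23.17
Total tax = £0.36 + £1.44 + £1.00 + £1.59 + £1.18 + £0.40 + £5.81 + £4.37 + £23.17 = £39.32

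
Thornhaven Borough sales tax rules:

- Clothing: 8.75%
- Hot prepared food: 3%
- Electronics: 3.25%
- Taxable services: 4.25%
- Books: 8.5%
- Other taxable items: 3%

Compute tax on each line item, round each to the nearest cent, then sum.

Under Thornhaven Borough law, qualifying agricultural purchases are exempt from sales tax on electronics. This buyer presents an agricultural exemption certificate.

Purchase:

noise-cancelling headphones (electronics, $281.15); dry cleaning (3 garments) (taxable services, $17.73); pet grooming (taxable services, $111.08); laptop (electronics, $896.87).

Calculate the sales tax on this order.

$5.47

Noise-cancelling headphones $281.15: electronics, buyer-exempt → 0% → $0.00
Dry cleaning (3 garments) $17.73: taxable services → 4.25% → $0.75
Pet grooming $111.08: taxable services → 4.25% → $4.72
Laptop $896.87: electronics, buyer-exempt → 0% → $0.00
Total tax = $0.75 + $4.72 = $5.47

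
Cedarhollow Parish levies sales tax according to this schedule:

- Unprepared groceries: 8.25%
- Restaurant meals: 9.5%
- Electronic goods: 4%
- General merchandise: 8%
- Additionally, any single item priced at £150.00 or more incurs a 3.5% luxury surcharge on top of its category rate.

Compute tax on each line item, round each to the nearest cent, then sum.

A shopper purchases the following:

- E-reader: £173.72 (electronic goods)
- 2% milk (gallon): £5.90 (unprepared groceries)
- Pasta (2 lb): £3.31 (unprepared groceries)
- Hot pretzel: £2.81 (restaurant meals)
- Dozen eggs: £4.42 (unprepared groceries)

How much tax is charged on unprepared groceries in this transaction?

£1.12

2% milk (gallon) £5.90: unprepared groceries → 8.25% → £0.49
Pasta (2 lb) £3.31: unprepared groceries → 8.25% → £0.27
Dozen eggs £4.42: unprepared groceries → 8.25% → £0.36
Tax on unprepared groceries = £0.49 + £0.27 + £0.36 = £1.12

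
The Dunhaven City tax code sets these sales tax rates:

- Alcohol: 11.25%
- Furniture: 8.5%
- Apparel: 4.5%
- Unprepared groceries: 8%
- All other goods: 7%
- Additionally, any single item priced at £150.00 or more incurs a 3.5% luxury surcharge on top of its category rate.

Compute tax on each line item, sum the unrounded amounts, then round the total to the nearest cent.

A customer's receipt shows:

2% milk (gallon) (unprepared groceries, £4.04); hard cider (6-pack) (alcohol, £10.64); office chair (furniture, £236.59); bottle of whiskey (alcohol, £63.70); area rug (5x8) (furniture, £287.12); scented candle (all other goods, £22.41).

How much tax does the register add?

£73.10

2% milk (gallon) £4.04: unprepared groceries → 8% → £0.3232
Hard cider (6-pack) £10.64: alcohol → 11.25% → £1.197
Office chair £236.59: furniture → 8.5% + 3.5% surcharge = 12% → £28.3908
Bottle of whiskey £63.70: alcohol → 11.25% → £7.16625
Area rug (5x8) £287.12: furniture → 8.5% + 3.5% surcharge = 12% → £34.4544
Scented candle £22.41: all other goods → 7% → £1.5687
Unrounded tax sum = £73.10035 → £73.10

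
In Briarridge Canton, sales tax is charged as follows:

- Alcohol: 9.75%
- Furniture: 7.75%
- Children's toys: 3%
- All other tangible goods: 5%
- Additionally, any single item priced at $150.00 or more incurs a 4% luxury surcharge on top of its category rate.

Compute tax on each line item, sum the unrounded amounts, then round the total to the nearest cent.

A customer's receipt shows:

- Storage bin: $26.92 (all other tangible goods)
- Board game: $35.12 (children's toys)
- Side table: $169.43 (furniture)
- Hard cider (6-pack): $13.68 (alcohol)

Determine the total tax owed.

Storage bin $26.92: all other tangible goods → 5% → $1.346
Board game $35.12: children's toys → 3% → $1.0536
Side table $169.43: furniture → 7.75% + 4% surcharge = 11.75% → $19.908025
Hard cider (6-pack) $13.68: alcohol → 9.75% → $1.3338
Unrounded tax sum = $23.641425 → $23.64

$23.64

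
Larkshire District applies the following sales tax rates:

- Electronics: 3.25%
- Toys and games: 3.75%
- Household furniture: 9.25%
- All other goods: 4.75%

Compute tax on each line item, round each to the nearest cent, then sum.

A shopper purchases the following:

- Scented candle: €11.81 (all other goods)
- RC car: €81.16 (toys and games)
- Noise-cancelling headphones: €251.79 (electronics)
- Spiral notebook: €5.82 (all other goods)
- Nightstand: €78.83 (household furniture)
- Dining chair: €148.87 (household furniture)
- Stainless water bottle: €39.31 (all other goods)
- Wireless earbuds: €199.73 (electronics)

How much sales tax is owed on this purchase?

Scented candle €11.81: all other goods → 4.75% → €0.56
RC car €81.16: toys and games → 3.75% → €3.04
Noise-cancelling headphones €251.79: electronics → 3.25% → €8.18
Spiral notebook €5.82: all other goods → 4.75% → €0.28
Nightstand €78.83: household furniture → 9.25% → €7.29
Dining chair €148.87: household furniture → 9.25% → €13.77
Stainless water bottle €39.31: all other goods → 4.75% → €1.87
Wireless earbuds €199.73: electronics → 3.25% → €6.49
Total tax = €0.56 + €3.04 + €8.18 + €0.28 + €7.29 + €13.77 + €1.87 + €6.49 = €41.48

€41.48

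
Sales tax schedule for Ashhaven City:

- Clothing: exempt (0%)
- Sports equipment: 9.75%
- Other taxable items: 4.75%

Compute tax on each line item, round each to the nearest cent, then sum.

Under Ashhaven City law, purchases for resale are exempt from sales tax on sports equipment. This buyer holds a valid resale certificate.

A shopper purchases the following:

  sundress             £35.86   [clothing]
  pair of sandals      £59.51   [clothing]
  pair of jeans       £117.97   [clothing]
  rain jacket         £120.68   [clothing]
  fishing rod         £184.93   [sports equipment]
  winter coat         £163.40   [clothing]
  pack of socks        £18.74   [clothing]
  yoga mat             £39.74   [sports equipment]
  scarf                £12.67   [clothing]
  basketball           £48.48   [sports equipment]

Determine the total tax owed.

£0.00

Sundress £35.86: clothing → 0% → £0.00
Pair of sandals £59.51: clothing → 0% → £0.00
Pair of jeans £117.97: clothing → 0% → £0.00
Rain jacket £120.68: clothing → 0% → £0.00
Fishing rod £184.93: sports equipment, buyer-exempt → 0% → £0.00
Winter coat £163.40: clothing → 0% → £0.00
Pack of socks £18.74: clothing → 0% → £0.00
Yoga mat £39.74: sports equipment, buyer-exempt → 0% → £0.00
Scarf £12.67: clothing → 0% → £0.00
Basketball £48.48: sports equipment, buyer-exempt → 0% → £0.00
Total tax = £0.00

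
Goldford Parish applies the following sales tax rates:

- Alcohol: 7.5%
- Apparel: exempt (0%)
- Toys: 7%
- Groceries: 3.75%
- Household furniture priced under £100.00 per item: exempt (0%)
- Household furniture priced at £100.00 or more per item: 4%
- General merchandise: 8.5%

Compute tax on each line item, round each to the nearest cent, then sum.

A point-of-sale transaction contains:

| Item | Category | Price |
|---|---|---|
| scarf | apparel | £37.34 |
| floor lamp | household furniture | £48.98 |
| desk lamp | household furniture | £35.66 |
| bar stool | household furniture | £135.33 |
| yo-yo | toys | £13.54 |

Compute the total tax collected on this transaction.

Scarf £37.34: apparel → 0% → £0.00
Floor lamp £48.98: household furniture, under £100.00 → 0% → £0.00
Desk lamp £35.66: household furniture, under £100.00 → 0% → £0.00
Bar stool £135.33: household furniture, £100.00 or more → 4% → £5.41
Yo-yo £13.54: toys → 7% → £0.95
Total tax = £5.41 + £0.95 = £6.36

£6.36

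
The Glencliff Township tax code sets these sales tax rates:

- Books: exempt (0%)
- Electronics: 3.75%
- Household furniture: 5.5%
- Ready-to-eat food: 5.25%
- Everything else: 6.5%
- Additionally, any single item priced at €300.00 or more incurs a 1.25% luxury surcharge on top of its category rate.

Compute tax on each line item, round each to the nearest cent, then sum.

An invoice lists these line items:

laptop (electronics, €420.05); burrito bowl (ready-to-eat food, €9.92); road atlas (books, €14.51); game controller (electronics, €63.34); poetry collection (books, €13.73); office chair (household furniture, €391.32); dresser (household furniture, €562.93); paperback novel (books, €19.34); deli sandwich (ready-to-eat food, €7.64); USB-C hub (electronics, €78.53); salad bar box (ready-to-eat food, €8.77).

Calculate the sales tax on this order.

Laptop €420.05: electronics → 3.75% + 1.25% surcharge = 5% → €21.00
Burrito bowl €9.92: ready-to-eat food → 5.25% → €0.52
Road atlas €14.51: books → 0% → €0.00
Game controller €63.34: electronics → 3.75% → €2.38
Poetry collection €13.73: books → 0% → €0.00
Office chair €391.32: household furniture → 5.5% + 1.25% surcharge = 6.75% → €26.41
Dresser €562.93: household furniture → 5.5% + 1.25% surcharge = 6.75% → €38.00
Paperback novel €19.34: books → 0% → €0.00
Deli sandwich €7.64: ready-to-eat food → 5.25% → €0.40
USB-C hub €78.53: electronics → 3.75% → €2.94
Salad bar box €8.77: ready-to-eat food → 5.25% → €0.46
Total tax = €21.00 + €0.52 + €2.38 + €26.41 + €38.00 + €0.40 + €2.94 + €0.46 = €92.11

€92.11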